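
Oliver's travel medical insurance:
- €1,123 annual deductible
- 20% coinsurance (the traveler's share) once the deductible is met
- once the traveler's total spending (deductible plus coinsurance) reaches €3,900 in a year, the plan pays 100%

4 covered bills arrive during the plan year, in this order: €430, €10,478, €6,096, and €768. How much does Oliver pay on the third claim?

€820

Claim 1 (€430): all of it applies to the deductible. Traveler pays €430; OOP now €430.
Claim 2 (€10,478): €693 to deductible, leaving €9,785; traveler's 20% is €1,957. Traveler pays €2,650; OOP now €3,080.
Claim 3 (€6,096): 20% coinsurance on €6,096 = €1,219.20. That would push OOP to €4,299.20, over the €3,900 cap, so traveler pays €3,900 − €3,080 = €820.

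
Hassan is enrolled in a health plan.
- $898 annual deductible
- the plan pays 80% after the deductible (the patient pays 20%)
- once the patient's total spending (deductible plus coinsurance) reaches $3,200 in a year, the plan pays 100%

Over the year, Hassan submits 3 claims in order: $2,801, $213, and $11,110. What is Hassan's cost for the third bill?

Bill 1, $2,801: deductible takes $898, $1,903 remains; patient's 20% is $380.60. Patient pays $1,278.60; OOP now $1,278.60.
Bill 2, $213: 20% coinsurance on $213 = $42.60. Cost to patient: $42.60. OOP to date $1,321.20.
Bill 3, $11,110: 20% coinsurance on $11,110 = $2,222. That would push OOP to $3,543.20, over the $3,200 cap, so patient pays $3,200 − $1,321.20 = $1,878.80.

$1,878.80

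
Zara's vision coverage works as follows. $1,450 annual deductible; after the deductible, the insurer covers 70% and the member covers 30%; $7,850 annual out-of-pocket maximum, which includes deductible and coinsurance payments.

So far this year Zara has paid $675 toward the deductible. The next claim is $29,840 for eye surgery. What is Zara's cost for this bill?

$7,175

Remaining deductible: $1,450 − $675 = $775.
That leaves $29,840 − $775 = $29,065 for coinsurance.
Member's 30% share of $29,065 is $8,719.50.
So the member owes $775 + $8,719.50 = $9,494.50 before any cap.
Adding $9,494.50 to the $675 already spent would give $10,169.50, which exceeds the $7,850 cap; the member pays just $7,850 − $675 = $7,175.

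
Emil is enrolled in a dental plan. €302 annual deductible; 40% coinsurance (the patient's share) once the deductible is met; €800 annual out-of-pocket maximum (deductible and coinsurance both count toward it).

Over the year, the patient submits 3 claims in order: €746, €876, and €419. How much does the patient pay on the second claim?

€320.40

Bill 1, €746: deductible takes €302, €444 remains; 40% of €444 = €177.60. Cost to patient: €479.60. OOP to date €479.60.
Bill 2, €876: 40% coinsurance on €876 = €350.40. Adding that to €479.60 gives €830, past the €800 cap; patient pays only €800 − €479.60 = €320.40.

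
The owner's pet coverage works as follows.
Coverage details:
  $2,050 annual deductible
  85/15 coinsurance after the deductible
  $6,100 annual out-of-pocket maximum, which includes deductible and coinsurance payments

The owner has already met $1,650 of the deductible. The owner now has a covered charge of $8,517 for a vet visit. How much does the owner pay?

$1,617.55

Deductible still to meet: $2,050 − $1,650 = $400.
After the $400 deductible portion, $8,517 − $400 = $8,117 is subject to coinsurance.
Coinsurance: $8,117 × 15% = $1,217.55.
So the owner owes $400 + $1,217.55 = $1,617.55 before any cap.
Total out-of-pocket so far would be $1,650 + $1,617.55 = $3,267.55, below the $6,100 cap — no reduction.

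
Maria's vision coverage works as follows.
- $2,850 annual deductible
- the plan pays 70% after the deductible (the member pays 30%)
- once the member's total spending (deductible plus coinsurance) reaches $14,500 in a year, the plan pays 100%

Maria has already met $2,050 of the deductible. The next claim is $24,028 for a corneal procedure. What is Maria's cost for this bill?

$7,768.40

Remaining deductible: $2,850 − $2,050 = $800.
That leaves $24,028 − $800 = $23,228 for coinsurance.
30% of $23,228 = $6,968.40 falls to the member.
That puts the member's cost at $800 + $6,968.40 = $7,768.40 before any cap.
Cumulative spending $2,050 + $7,768.40 = $9,818.40 stays under the $14,500 maximum.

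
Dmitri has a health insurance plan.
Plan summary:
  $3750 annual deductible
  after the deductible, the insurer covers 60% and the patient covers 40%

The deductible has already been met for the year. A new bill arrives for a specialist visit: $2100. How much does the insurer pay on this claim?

$1260

With the deductible met, the entire $2100 is subject to coinsurance.
Patient's 40% share of $2100 is $840.
The insurer covers the remainder: $2100 − $840 = $1260.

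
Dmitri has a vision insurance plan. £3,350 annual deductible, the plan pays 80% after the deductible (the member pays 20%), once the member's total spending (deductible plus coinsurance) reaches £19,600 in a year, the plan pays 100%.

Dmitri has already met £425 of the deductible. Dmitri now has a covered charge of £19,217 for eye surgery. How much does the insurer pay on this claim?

£13,033.60

Remaining deductible: £3,350 − £425 = £2,925.
After the £2,925 deductible portion, £19,217 − £2,925 = £16,292 is subject to coinsurance.
Member's 20% share of £16,292 is £3,258.40.
So the member owes £2,925 + £3,258.40 = £6,183.40 before any cap.
Cumulative spending £425 + £6,183.40 = £6,608.40 stays under the £19,600 maximum.
Insurer pays the balance: £19,217 − £6,183.40 = £13,033.60.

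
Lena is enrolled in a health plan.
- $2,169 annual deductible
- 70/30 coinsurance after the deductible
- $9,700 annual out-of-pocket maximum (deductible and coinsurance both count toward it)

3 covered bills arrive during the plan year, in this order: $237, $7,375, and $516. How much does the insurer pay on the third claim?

Claim 1 ($237): all of it applies to the deductible. Patient owes $237 (running OOP $237). Plan pays $237 − $237 = $0.
Claim 2 ($7,375): deductible takes $1,932, $5,443 remains; patient's 30% is $1,632.90. Patient owes $3,564.90 (running OOP $3,801.90). Plan pays $7,375 − $3,564.90 = $3,810.10.
Claim 3 ($516): 30% coinsurance on $516 = $154.80. Cost to patient: $154.80. OOP to date $3,956.70. Insurer: $516 − $154.80 = $361.20.

$361.20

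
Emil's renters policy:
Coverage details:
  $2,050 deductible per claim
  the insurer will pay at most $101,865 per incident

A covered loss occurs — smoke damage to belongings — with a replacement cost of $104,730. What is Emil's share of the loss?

$2,865

After the deductible, $104,730 − $2,050 = $102,680 remains.
Since $102,680 > $101,865, the payout is capped at $101,865.
Out of pocket: $104,730 − $101,865 = $2,865.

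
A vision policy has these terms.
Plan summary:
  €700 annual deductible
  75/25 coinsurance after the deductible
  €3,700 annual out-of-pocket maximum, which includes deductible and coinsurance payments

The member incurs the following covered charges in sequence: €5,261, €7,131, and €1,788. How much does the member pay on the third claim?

#1 (€5,261): €700 to deductible, leaving €4,561; 25% of €4,561 = €1,140.25. Member owes €1,840.25 (running OOP €1,840.25).
#2 (€7,131): deductible already satisfied, so member's share is 25% × €7,131 = €1,782.75. Member pays €1,782.75; OOP now €3,623.
#3 (€1,788): deductible already satisfied, so member's share is 25% × €1,788 = €447. OOP would hit €4,070 > €3,700, so the cap limits the member to €3,700 − €3,623 = €77.

€77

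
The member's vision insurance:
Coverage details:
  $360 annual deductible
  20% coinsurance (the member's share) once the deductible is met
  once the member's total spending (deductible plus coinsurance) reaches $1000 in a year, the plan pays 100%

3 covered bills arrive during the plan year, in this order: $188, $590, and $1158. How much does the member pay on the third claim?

#1 ($188): all of it applies to the deductible. Cost to member: $188. OOP to date $188.
#2 ($590): deductible takes $172, $418 remains; coinsurance $418 × 20% = $83.60. Cost to member: $255.60. OOP to date $443.60.
#3 ($1158): 20% coinsurance on $1158 = $231.60. Member pays $231.60; OOP now $675.20.

$231.60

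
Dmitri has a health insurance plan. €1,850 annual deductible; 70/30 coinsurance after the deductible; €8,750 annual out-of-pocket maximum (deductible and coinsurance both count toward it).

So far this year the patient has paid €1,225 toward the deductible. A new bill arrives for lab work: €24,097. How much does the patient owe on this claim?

€7,525

€1,225 of the €1,850 deductible is already met, leaving €625.
That leaves €24,097 − €625 = €23,472 for coinsurance.
Coinsurance: €23,472 × 30% = €7,041.60.
So the patient owes €625 + €7,041.60 = €7,666.60 before any cap.
That would bring total out-of-pocket to €8,891.60, past the €8,750 cap. The patient is capped at €8,750 − €1,225 = €7,525 on this claim.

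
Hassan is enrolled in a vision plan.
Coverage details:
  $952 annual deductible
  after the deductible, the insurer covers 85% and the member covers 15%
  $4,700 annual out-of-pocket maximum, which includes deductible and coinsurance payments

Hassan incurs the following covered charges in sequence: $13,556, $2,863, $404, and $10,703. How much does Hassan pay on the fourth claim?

$1,367.35

Claim 1 — $13,556: $952 finishes the deductible; $12,604 goes to coinsurance; 15% of $12,604 = $1,890.60. Member pays $2,842.60; OOP now $2,842.60.
Claim 2 — $2,863: 15% coinsurance on $2,863 = $429.45. Member owes $429.45 (running OOP $3,272.05).
Claim 3 — $404: 15% coinsurance on $404 = $60.60. Member pays $60.60; OOP now $3,332.65.
Claim 4 — $10,703: deductible already satisfied, so member's share is 15% × $10,703 = $1,605.45. That would push OOP to $4,938.10, over the $4,700 cap, so member pays $4,700 − $3,332.65 = $1,367.35.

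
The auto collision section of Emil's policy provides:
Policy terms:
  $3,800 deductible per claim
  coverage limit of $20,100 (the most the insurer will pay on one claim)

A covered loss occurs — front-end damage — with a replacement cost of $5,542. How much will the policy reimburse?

After the deductible, $5,542 − $3,800 = $1,742 remains.
That's under the $20,100 cap, so the insurer reimburses the full $1,742.

$1,742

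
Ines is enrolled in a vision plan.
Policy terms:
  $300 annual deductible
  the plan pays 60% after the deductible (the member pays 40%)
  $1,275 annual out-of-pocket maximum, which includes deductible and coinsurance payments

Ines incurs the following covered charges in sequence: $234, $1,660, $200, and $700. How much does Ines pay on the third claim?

#1 ($234): fully absorbed by the deductible. Member owes $234 (running OOP $234).
#2 ($1,660): $66 finishes the deductible; $1,594 goes to coinsurance; 40% of $1,594 = $637.60. Cost to member: $703.60. OOP to date $937.60.
#3 ($200): 40% coinsurance on $200 = $80. Member pays $80; OOP now $1,017.60.

$80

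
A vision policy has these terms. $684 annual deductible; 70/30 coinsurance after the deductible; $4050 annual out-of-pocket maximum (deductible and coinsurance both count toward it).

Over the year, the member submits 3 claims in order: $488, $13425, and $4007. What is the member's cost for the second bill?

$3562

Bill 1, $488: entire amount goes to the deductible. Member owes $488 (running OOP $488).
Bill 2, $13425: $196 to deductible, leaving $13229; 30% of $13229 = $3968.70. Together that's $196 + $3968.70 = $4164.70. Adding that to $488 gives $4652.70, past the $4050 cap; member pays only $4050 − $488 = $3562.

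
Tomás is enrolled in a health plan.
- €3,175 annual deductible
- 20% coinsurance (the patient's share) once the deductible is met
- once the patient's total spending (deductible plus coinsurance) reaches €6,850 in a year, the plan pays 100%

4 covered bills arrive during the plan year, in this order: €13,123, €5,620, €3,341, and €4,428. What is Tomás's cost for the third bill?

€561.40

Claim 1 — €13,123: €3,175 finishes the deductible; €9,948 goes to coinsurance; 20% of €9,948 = €1,989.60. Patient pays €5,164.60; OOP now €5,164.60.
Claim 2 — €5,620: deductible already satisfied, so patient's share is 20% × €5,620 = €1,124. Patient pays €1,124; OOP now €6,288.60.
Claim 3 — €3,341: deductible met; 20% of €3,341 = €668.20. Adding that to €6,288.60 gives €6,956.80, past the €6,850 cap; patient pays only €6,850 − €6,288.60 = €561.40.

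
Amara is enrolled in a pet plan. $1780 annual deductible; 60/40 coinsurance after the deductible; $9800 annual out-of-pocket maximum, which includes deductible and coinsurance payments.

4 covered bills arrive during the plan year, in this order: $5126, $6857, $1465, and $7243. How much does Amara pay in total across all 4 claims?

$9344.40

Bill 1, $5126: deductible takes $1780, $3346 remains; coinsurance $3346 × 40% = $1338.40. Owner pays $3118.40; OOP now $3118.40.
Bill 2, $6857: deductible met; 40% of $6857 = $2742.80. Owner owes $2742.80 (running OOP $5861.20).
Bill 3, $1465: deductible met; 40% of $1465 = $586. Owner owes $586 (running OOP $6447.20).
Bill 4, $7243: deductible met; 40% of $7243 = $2897.20. Owner pays $2897.20; OOP now $9344.40.
Summing the owner's payments: $3118.40 + $2742.80 + $586 + $2897.20 = $9344.40.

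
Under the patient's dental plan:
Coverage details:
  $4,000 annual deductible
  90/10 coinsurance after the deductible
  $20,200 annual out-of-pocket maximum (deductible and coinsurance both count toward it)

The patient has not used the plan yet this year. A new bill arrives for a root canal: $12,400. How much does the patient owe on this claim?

$4,840

The full $4,000 deductible is still open; $4,000 of this bill applies to it.
That leaves $12,400 − $4,000 = $8,400 for coinsurance.
Coinsurance: $8,400 × 10% = $840.
That puts the patient's cost at $4,000 + $840 = $4,840 before any cap.
Cumulative spending $0 + $4,840 = $4,840 stays under the $20,200 maximum.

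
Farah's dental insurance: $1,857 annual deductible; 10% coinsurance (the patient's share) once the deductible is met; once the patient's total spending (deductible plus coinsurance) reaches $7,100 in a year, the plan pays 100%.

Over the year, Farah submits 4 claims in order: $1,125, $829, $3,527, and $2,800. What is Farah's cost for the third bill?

$352.70

#1 ($1,125): all of it applies to the deductible. Cost to patient: $1,125. OOP to date $1,125.
#2 ($829): $732 finishes the deductible; $97 goes to coinsurance; 10% of $97 = $9.70. Patient owes $741.70 (running OOP $1,866.70).
#3 ($3,527): 10% coinsurance on $3,527 = $352.70. Cost to patient: $352.70. OOP to date $2,219.40.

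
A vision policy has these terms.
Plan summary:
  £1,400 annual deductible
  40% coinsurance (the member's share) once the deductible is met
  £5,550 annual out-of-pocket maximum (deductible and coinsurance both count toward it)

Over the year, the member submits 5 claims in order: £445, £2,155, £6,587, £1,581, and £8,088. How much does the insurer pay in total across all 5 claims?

Claim 1 (£445): all of it applies to the deductible. Member owes £445 (running OOP £445). Plan pays £445 − £445 = £0.
Claim 2 (£2,155): £955 to deductible, leaving £1,200; coinsurance £1,200 × 40% = £480. Member owes £1,435 (running OOP £1,880). Plan pays £2,155 − £1,435 = £720.
Claim 3 (£6,587): deductible met; 40% of £6,587 = £2,634.80. Cost to member: £2,634.80. OOP to date £4,514.80. Plan pays £6,587 − £2,634.80 = £3,952.20.
Claim 4 (£1,581): 40% coinsurance on £1,581 = £632.40. Member owes £632.40 (running OOP £5,147.20). Insurer: £1,581 − £632.40 = £948.60.
Claim 5 (£8,088): deductible met; 40% of £8,088 = £3,235.20. OOP would hit £8,382.40 > £5,550, so the cap limits the member to £5,550 − £5,147.20 = £402.80. Insurer: £8,088 − £402.80 = £7,685.20.
Insurer total: £0 + £720 + £3,952.20 + £948.60 + £7,685.20 = £13,306.

£13,306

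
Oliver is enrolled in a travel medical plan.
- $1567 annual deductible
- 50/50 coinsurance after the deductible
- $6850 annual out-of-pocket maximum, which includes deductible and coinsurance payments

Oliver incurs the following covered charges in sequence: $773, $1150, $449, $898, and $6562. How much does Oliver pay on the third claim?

Claim 1 — $773: all of it applies to the deductible. Traveler owes $773 (running OOP $773).
Claim 2 — $1150: $794 finishes the deductible; $356 goes to coinsurance; traveler's 50% is $178. Traveler pays $972; OOP now $1745.
Claim 3 — $449: 50% coinsurance on $449 = $224.50. Traveler pays $224.50; OOP now $1969.50.

$224.50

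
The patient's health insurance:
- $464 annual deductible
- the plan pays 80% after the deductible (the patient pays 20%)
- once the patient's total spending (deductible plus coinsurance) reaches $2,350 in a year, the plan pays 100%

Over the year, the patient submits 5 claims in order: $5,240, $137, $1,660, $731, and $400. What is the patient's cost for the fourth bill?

$146.20

Claim 1 ($5,240): deductible takes $464, $4,776 remains; coinsurance $4,776 × 20% = $955.20. Patient owes $1,419.20 (running OOP $1,419.20).
Claim 2 ($137): 20% coinsurance on $137 = $27.40. Patient owes $27.40 (running OOP $1,446.60).
Claim 3 ($1,660): deductible already satisfied, so patient's share is 20% × $1,660 = $332. Patient owes $332 (running OOP $1,778.60).
Claim 4 ($731): deductible already satisfied, so patient's share is 20% × $731 = $146.20. Patient owes $146.20 (running OOP $1,924.80).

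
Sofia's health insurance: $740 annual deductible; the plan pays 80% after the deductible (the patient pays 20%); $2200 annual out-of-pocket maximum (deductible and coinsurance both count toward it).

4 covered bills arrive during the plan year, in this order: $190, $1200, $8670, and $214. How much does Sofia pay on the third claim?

#1 ($190): all of it applies to the deductible. Patient pays $190; OOP now $190.
#2 ($1200): $550 to deductible, leaving $650; patient's 20% is $130. Cost to patient: $680. OOP to date $870.
#3 ($8670): deductible met; 20% of $8670 = $1734. That would push OOP to $2604, over the $2200 cap, so patient pays $2200 − $870 = $1330.

$1330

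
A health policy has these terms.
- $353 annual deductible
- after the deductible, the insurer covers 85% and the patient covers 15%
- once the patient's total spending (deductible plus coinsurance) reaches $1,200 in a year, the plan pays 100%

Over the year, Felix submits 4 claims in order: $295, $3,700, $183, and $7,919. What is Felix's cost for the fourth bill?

$273.25

Bill 1, $295: all of it applies to the deductible. Patient owes $295 (running OOP $295).
Bill 2, $3,700: $58 to deductible, leaving $3,642; 15% of $3,642 = $546.30. Patient owes $604.30 (running OOP $899.30).
Bill 3, $183: deductible already satisfied, so patient's share is 15% × $183 = $27.45. Patient pays $27.45; OOP now $926.75.
Bill 4, $7,919: 15% coinsurance on $7,919 = $1,187.85. That would push OOP to $2,114.60, over the $1,200 cap, so patient pays $1,200 − $926.75 = $273.25.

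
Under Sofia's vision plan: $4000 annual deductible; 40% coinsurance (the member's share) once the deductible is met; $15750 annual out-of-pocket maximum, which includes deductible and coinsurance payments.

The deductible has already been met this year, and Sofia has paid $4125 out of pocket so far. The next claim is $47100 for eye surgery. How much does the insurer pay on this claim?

The deductible is already satisfied, so the full bill goes to coinsurance.
40% of $47100 = $18840 falls to the member.
Year-to-date out-of-pocket would reach $4125 + $18840 = $22965, above the $15750 maximum, so the member pays only $15750 − $4125 = $11625.
The plan picks up $47100 − $11625 = $35475.

$35475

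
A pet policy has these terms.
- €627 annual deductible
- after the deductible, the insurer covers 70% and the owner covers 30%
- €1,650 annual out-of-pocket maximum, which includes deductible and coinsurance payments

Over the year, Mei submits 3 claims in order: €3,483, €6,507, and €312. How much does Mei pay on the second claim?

Bill 1, €3,483: €627 finishes the deductible; €2,856 goes to coinsurance; coinsurance €2,856 × 30% = €856.80. Owner owes €1,483.80 (running OOP €1,483.80).
Bill 2, €6,507: deductible already satisfied, so owner's share is 30% × €6,507 = €1,952.10. OOP would hit €3,435.90 > €1,650, so the cap limits the owner to €1,650 − €1,483.80 = €166.20.

€166.20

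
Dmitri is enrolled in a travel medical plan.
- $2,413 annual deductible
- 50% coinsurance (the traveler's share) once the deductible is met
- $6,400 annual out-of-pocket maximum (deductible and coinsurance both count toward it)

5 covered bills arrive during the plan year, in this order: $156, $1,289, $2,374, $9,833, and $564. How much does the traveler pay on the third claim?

$1,671

Claim 1 ($156): all of it applies to the deductible. Cost to traveler: $156. OOP to date $156.
Claim 2 ($1,289): all of it applies to the deductible. Cost to traveler: $1,289. OOP to date $1,445.
Claim 3 ($2,374): $968 to deductible, leaving $1,406; coinsurance $1,406 × 50% = $703. Cost to traveler: $1,671. OOP to date $3,116.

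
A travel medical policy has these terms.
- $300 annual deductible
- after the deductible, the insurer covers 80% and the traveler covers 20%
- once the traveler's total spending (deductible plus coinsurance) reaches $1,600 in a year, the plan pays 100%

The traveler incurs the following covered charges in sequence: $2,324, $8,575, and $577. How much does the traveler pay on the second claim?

Bill 1, $2,324: $300 finishes the deductible; $2,024 goes to coinsurance; 20% of $2,024 = $404.80. Traveler pays $704.80; OOP now $704.80.
Bill 2, $8,575: deductible met; 20% of $8,575 = $1,715. That would push OOP to $2,419.80, over the $1,600 cap, so traveler pays $1,600 − $704.80 = $895.20.

$895.20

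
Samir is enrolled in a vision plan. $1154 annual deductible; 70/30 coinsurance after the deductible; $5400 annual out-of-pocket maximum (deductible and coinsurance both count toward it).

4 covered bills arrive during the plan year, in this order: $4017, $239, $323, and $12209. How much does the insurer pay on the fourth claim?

#1 ($4017): $1154 finishes the deductible; $2863 goes to coinsurance; 30% of $2863 = $858.90. Member pays $2012.90; OOP now $2012.90. Plan pays $4017 − $2012.90 = $2004.10.
#2 ($239): deductible already satisfied, so member's share is 30% × $239 = $71.70. Member owes $71.70 (running OOP $2084.60). Plan pays $239 − $71.70 = $167.30.
#3 ($323): deductible already satisfied, so member's share is 30% × $323 = $96.90. Member owes $96.90 (running OOP $2181.50). Insurer: $323 − $96.90 = $226.10.
#4 ($12209): 30% coinsurance on $12209 = $3662.70. That would push OOP to $5844.20, over the $5400 cap, so member pays $5400 − $2181.50 = $3218.50. Plan pays $12209 − $3218.50 = $8990.50.

$8990.50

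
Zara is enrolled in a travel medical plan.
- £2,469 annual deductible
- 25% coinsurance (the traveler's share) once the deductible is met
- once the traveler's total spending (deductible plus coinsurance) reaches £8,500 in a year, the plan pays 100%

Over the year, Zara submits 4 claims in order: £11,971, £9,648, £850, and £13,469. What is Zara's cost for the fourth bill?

Claim 1 — £11,971: deductible takes £2,469, £9,502 remains; 25% of £9,502 = £2,375.50. Traveler pays £4,844.50; OOP now £4,844.50.
Claim 2 — £9,648: deductible already satisfied, so traveler's share is 25% × £9,648 = £2,412. Traveler pays £2,412; OOP now £7,256.50.
Claim 3 — £850: deductible already satisfied, so traveler's share is 25% × £850 = £212.50. Cost to traveler: £212.50. OOP to date £7,469.
Claim 4 — £13,469: deductible already satisfied, so traveler's share is 25% × £13,469 = £3,367.25. Adding that to £7,469 gives £10,836.25, past the £8,500 cap; traveler pays only £8,500 − £7,469 = £1,031.

£1,031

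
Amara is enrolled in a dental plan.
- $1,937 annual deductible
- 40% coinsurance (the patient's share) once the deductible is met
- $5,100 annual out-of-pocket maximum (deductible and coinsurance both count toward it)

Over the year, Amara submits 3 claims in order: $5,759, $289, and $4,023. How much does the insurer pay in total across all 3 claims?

$4,971

Claim 1 — $5,759: $1,937 finishes the deductible; $3,822 goes to coinsurance; patient's 40% is $1,528.80. Patient pays $3,465.80; OOP now $3,465.80. Plan pays $5,759 − $3,465.80 = $2,293.20.
Claim 2 — $289: 40% coinsurance on $289 = $115.60. Patient owes $115.60 (running OOP $3,581.40). Plan pays $289 − $115.60 = $173.40.
Claim 3 — $4,023: deductible already satisfied, so patient's share is 40% × $4,023 = $1,609.20. That would push OOP to $5,190.60, over the $5,100 cap, so patient pays $5,100 − $3,581.40 = $1,518.60. Insurer: $4,023 − $1,518.60 = $2,504.40.
Insurer total = bills − patient's total = $10,071 − $5,100 = $4,971.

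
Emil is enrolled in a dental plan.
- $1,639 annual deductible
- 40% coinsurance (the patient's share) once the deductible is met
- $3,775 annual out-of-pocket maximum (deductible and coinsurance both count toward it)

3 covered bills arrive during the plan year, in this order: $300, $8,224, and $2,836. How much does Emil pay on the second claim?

Claim 1 ($300): fully absorbed by the deductible. Patient pays $300; OOP now $300.
Claim 2 ($8,224): $1,339 finishes the deductible; $6,885 goes to coinsurance; coinsurance $6,885 × 40% = $2,754. Deductible plus coinsurance: $1,339 + $2,754 = $4,093. OOP would hit $4,393 > $3,775, so the cap limits the patient to $3,775 − $300 = $3,475.

$3,475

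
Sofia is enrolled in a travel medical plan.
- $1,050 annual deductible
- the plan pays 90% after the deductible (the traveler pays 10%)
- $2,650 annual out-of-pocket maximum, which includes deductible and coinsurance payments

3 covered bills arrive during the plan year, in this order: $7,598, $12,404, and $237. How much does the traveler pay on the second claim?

$945.20

#1 ($7,598): $1,050 to deductible, leaving $6,548; 10% of $6,548 = $654.80. Traveler owes $1,704.80 (running OOP $1,704.80).
#2 ($12,404): deductible already satisfied, so traveler's share is 10% × $12,404 = $1,240.40. OOP would hit $2,945.20 > $2,650, so the cap limits the traveler to $2,650 − $1,704.80 = $945.20.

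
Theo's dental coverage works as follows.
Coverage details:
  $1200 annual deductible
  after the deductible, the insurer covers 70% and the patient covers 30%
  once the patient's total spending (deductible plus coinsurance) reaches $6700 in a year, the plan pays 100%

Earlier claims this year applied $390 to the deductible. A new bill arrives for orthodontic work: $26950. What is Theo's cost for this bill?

$6310

Deductible still to meet: $1200 − $390 = $810.
The remaining $26140 (= $26950 − $810) moves to coinsurance.
Coinsurance: $26140 × 30% = $7842.
So the patient owes $810 + $7842 = $8652 before any cap.
That would bring total out-of-pocket to $9042, past the $6700 cap. The patient is capped at $6700 − $390 = $6310 on this claim.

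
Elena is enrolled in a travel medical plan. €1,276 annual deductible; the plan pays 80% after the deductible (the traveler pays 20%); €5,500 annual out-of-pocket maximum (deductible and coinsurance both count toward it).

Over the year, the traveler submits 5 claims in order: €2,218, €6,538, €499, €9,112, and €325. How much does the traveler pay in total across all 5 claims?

Claim 1 (€2,218): €1,276 to deductible, leaving €942; 20% of €942 = €188.40. Traveler owes €1,464.40 (running OOP €1,464.40).
Claim 2 (€6,538): deductible already satisfied, so traveler's share is 20% × €6,538 = €1,307.60. Traveler owes €1,307.60 (running OOP €2,772).
Claim 3 (€499): deductible met; 20% of €499 = €99.80. Cost to traveler: €99.80. OOP to date €2,871.80.
Claim 4 (€9,112): 20% coinsurance on €9,112 = €1,822.40. Traveler pays €1,822.40; OOP now €4,694.20.
Claim 5 (€325): 20% coinsurance on €325 = €65. Traveler owes €65 (running OOP €4,759.20).
Total paid by the traveler: €1,464.40 + €1,307.60 + €99.80 + €1,822.40 + €65 = €4,759.20.

€4,759.20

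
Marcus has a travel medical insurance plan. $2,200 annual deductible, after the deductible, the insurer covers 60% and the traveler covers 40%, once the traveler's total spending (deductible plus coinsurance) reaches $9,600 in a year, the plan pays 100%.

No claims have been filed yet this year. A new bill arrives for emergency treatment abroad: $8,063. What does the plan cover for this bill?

Deductible not yet touched, so the first $2,200 of the bill goes to the deductible.
The remaining $5,863 (= $8,063 − $2,200) moves to coinsurance.
Coinsurance: $5,863 × 40% = $2,345.20.
Traveler responsibility before any cap: $2,200 + $2,345.20 = $4,545.20.
Cumulative spending $0 + $4,545.20 = $4,545.20 stays under the $9,600 maximum.
Insurer pays the balance: $8,063 − $4,545.20 = $3,517.80.

$3,517.80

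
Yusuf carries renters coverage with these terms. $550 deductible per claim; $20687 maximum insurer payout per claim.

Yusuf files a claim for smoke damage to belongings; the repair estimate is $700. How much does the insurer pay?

$150

Subtract the deductible: $700 − $550 = $150.
$150 ≤ $20687, so the limit doesn't bind; insurer pays $150.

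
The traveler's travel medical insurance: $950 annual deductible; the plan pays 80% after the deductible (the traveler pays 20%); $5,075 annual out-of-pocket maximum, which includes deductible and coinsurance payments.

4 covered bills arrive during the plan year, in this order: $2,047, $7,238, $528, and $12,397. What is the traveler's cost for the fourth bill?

$2,352.40

Bill 1, $2,047: $950 finishes the deductible; $1,097 goes to coinsurance; traveler's 20% is $219.40. Traveler owes $1,169.40 (running OOP $1,169.40).
Bill 2, $7,238: 20% coinsurance on $7,238 = $1,447.60. Traveler owes $1,447.60 (running OOP $2,617).
Bill 3, $528: 20% coinsurance on $528 = $105.60. Traveler owes $105.60 (running OOP $2,722.60).
Bill 4, $12,397: deductible met; 20% of $12,397 = $2,479.40. That would push OOP to $5,202, over the $5,075 cap, so traveler pays $5,075 − $2,722.60 = $2,352.40.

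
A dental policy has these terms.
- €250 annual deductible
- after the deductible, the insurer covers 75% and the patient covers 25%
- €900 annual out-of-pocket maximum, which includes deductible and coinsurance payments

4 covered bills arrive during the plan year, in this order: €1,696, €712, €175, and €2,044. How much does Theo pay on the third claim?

#1 (€1,696): deductible takes €250, €1,446 remains; 25% of €1,446 = €361.50. Patient owes €611.50 (running OOP €611.50).
#2 (€712): 25% coinsurance on €712 = €178. Patient owes €178 (running OOP €789.50).
#3 (€175): 25% coinsurance on €175 = €43.75. Cost to patient: €43.75. OOP to date €833.25.

€43.75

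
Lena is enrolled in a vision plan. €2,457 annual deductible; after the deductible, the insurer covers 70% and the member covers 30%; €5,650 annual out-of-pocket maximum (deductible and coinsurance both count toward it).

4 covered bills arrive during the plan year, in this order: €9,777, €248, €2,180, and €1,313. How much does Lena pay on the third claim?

€654

Claim 1 (€9,777): deductible takes €2,457, €7,320 remains; 30% of €7,320 = €2,196. Member owes €4,653 (running OOP €4,653).
Claim 2 (€248): 30% coinsurance on €248 = €74.40. Member owes €74.40 (running OOP €4,727.40).
Claim 3 (€2,180): 30% coinsurance on €2,180 = €654. Member pays €654; OOP now €5,381.40.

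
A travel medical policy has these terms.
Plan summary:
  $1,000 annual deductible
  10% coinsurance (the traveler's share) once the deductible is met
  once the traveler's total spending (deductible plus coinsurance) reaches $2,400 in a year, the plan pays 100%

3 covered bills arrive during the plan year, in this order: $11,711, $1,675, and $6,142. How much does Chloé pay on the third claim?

Bill 1, $11,711: deductible takes $1,000, $10,711 remains; 10% of $10,711 = $1,071.10. Traveler pays $2,071.10; OOP now $2,071.10.
Bill 2, $1,675: deductible met; 10% of $1,675 = $167.50. Traveler pays $167.50; OOP now $2,238.60.
Bill 3, $6,142: deductible already satisfied, so traveler's share is 10% × $6,142 = $614.20. That would push OOP to $2,852.80, over the $2,400 cap, so traveler pays $2,400 − $2,238.60 = $161.40.

$161.40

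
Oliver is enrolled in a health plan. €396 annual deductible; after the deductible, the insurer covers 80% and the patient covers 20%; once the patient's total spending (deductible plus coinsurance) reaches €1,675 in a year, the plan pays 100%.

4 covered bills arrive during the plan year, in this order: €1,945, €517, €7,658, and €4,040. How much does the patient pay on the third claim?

€865.80

Claim 1 — €1,945: deductible takes €396, €1,549 remains; patient's 20% is €309.80. Patient pays €705.80; OOP now €705.80.
Claim 2 — €517: 20% coinsurance on €517 = €103.40. Cost to patient: €103.40. OOP to date €809.20.
Claim 3 — €7,658: deductible already satisfied, so patient's share is 20% × €7,658 = €1,531.60. Adding that to €809.20 gives €2,340.80, past the €1,675 cap; patient pays only €1,675 − €809.20 = €865.80.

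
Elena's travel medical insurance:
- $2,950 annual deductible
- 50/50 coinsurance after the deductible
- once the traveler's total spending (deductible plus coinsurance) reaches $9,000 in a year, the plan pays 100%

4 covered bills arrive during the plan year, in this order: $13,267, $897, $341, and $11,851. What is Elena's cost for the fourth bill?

#1 ($13,267): $2,950 to deductible, leaving $10,317; traveler's 50% is $5,158.50. Traveler pays $8,108.50; OOP now $8,108.50.
#2 ($897): deductible met; 50% of $897 = $448.50. Cost to traveler: $448.50. OOP to date $8,557.
#3 ($341): 50% coinsurance on $341 = $170.50. Traveler owes $170.50 (running OOP $8,727.50).
#4 ($11,851): deductible already satisfied, so traveler's share is 50% × $11,851 = $5,925.50. OOP would hit $14,653 > $9,000, so the cap limits the traveler to $9,000 − $8,727.50 = $272.50.

$272.50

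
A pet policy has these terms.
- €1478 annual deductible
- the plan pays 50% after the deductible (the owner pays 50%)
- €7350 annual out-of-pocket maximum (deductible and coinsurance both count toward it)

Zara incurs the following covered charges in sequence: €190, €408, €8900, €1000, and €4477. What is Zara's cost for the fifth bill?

€1362

#1 (€190): fully absorbed by the deductible. Owner owes €190 (running OOP €190).
#2 (€408): entire amount goes to the deductible. Owner owes €408 (running OOP €598).
#3 (€8900): deductible takes €880, €8020 remains; 50% of €8020 = €4010. Cost to owner: €4890. OOP to date €5488.
#4 (€1000): deductible met; 50% of €1000 = €500. Cost to owner: €500. OOP to date €5988.
#5 (€4477): deductible met; 50% of €4477 = €2238.50. Adding that to €5988 gives €8226.50, past the €7350 cap; owner pays only €7350 − €5988 = €1362.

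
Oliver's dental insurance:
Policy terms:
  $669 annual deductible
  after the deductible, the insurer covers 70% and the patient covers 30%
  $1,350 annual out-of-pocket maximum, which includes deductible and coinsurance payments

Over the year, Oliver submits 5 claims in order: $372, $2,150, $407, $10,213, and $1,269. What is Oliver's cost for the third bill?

Claim 1 ($372): fully absorbed by the deductible. Patient owes $372 (running OOP $372).
Claim 2 ($2,150): $297 finishes the deductible; $1,853 goes to coinsurance; patient's 30% is $555.90. Patient pays $852.90; OOP now $1,224.90.
Claim 3 ($407): 30% coinsurance on $407 = $122.10. Cost to patient: $122.10. OOP to date $1,347.

$122.10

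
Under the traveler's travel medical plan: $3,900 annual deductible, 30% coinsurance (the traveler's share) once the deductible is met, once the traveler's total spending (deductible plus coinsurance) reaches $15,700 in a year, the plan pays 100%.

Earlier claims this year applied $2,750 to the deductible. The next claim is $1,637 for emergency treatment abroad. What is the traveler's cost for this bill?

$2,750 of the $3,900 deductible is already met, leaving $1,150.
After the $1,150 deductible portion, $1,637 − $1,150 = $487 is subject to coinsurance.
Coinsurance: $487 × 30% = $146.10.
That puts the traveler's cost at $1,150 + $146.10 = $1,296.10 before any cap.
Cumulative spending $2,750 + $1,296.10 = $4,046.10 stays under the $15,700 maximum.

$1,296.10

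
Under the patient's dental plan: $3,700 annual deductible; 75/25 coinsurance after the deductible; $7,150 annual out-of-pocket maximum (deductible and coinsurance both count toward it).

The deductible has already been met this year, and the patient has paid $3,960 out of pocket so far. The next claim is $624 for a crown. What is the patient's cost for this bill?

With the deductible met, the entire $624 is subject to coinsurance.
Patient's 25% share of $624 is $156.
Total out-of-pocket so far would be $3,960 + $156 = $4,116, below the $7,150 cap — no reduction.

$156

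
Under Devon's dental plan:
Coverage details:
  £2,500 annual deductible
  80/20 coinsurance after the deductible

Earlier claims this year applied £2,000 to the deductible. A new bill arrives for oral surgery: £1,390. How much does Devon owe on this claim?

Deductible still to meet: £2,500 − £2,000 = £500.
After the £500 deductible portion, £1,390 − £500 = £890 is subject to coinsurance.
Patient's 20% share of £890 is £178.
That puts the patient's cost at £500 + £178 = £678.

£678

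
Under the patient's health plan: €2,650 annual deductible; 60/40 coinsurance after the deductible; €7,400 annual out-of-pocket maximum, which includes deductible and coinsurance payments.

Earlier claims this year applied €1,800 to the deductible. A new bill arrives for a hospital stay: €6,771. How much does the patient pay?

€3,218.40

Deductible still to meet: €2,650 − €1,800 = €850.
That leaves €6,771 − €850 = €5,921 for coinsurance.
Coinsurance: €5,921 × 40% = €2,368.40.
So the patient owes €850 + €2,368.40 = €3,218.40 before any cap.
Total out-of-pocket so far would be €1,800 + €3,218.40 = €5,018.40, below the €7,400 cap — no reduction.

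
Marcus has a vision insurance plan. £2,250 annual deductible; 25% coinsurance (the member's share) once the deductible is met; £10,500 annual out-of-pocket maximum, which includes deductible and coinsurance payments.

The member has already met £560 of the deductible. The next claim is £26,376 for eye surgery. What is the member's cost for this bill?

£560 of the £2,250 deductible is already met, leaving £1,690.
The remaining £24,686 (= £26,376 − £1,690) moves to coinsurance.
25% of £24,686 = £6,171.50 falls to the member.
Member responsibility before any cap: £1,690 + £6,171.50 = £7,861.50.
Total out-of-pocket so far would be £560 + £7,861.50 = £8,421.50, below the £10,500 cap — no reduction.

£7,861.50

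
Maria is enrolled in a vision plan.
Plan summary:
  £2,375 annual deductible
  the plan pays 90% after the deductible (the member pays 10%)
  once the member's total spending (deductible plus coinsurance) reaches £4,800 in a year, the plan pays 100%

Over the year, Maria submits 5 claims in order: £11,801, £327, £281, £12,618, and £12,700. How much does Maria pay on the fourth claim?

Bill 1, £11,801: £2,375 finishes the deductible; £9,426 goes to coinsurance; coinsurance £9,426 × 10% = £942.60. Member owes £3,317.60 (running OOP £3,317.60).
Bill 2, £327: 10% coinsurance on £327 = £32.70. Cost to member: £32.70. OOP to date £3,350.30.
Bill 3, £281: deductible met; 10% of £281 = £28.10. Member owes £28.10 (running OOP £3,378.40).
Bill 4, £12,618: deductible already satisfied, so member's share is 10% × £12,618 = £1,261.80. Member pays £1,261.80; OOP now £4,640.20.

£1,261.80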